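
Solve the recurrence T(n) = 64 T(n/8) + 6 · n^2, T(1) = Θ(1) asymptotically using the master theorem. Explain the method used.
T(n) = Θ(n^2 log n)

log_8 64 = 2, and f(n) = 6 · n^2 = Θ(n^(log_8 64)). This is Case 2 of the master theorem: T(n) = Θ(f(n) · log n) = Θ(n^2 log n).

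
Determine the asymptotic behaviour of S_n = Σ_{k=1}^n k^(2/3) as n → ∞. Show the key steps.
S_n ~ (3/5) · n^(5/3)

Integral comparison: Σ_{k=1}^n k^(2/3) = ∫_0^n x^(2/3) dx + O(n^(2/3)). The integral is n^(1 + 2/3) / (1 + 2/3) = n^((2+3)/3) / ((2+3)/3) = (3/5) · n^(5/3).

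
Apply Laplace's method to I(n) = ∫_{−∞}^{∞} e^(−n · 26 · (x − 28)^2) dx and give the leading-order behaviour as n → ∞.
I(n) = sqrt(π/(26n))

Here φ(x) = 26 · (x − 28)^2 has its unique minimum at x* = 28 with φ(x*) = 0 and φ''(x*) = 52. Laplace's method gives
  I(n) ~ e^(−n φ(x*)) · sqrt(2π / (n · φ''(x*))) = sqrt(2π / (52n)) = sqrt(π/(26n)).
This is exact: substituting u = (x − 28)·sqrt(26n) gives I(n) = (1/sqrt(26n)) ∫_{−∞}^{∞} e^(−u^2) du = sqrt(π/(26n)).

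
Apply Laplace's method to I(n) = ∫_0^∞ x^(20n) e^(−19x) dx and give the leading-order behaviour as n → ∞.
I(n) ~ (sqrt(2π·20n) / 19) · (20n/(19e))^(20n)

Write the integrand as exp(20n ln x − 19x) and set f(x) = 20n ln x − 19x. Then f'(x) = 20n/x − 19 = 0 at x* = 20n/19, and f''(x*) = −20n/x*^2 = −19^2/(20n). Laplace's method (interior maximum) gives
  I(n) ~ e^(f(x*)) · sqrt(2π / |f''(x*)|)
        = exp(20n ln(20n/19) − 20n) · sqrt(2π · 20n / 19^2)
        = (20n/19)^(20n) e^(−20n) · sqrt(2π·20n) / 19
        = (sqrt(2π·20n) / 19) · (20n/(19e))^(20n).
This matches Γ(20n+1)/19^(20n+1) with Stirling applied to Γ.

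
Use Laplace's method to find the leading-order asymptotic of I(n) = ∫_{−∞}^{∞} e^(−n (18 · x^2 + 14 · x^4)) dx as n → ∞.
I(n) ~ sqrt(π/(18n))

φ(x) = 18 · x^2 + 14 · x^4 has its unique global minimum at x* = 0 (since φ'(x) = 36x + 56x^3 = 0 only at x = 0 for real x with both coefficients positive, and φ → ∞ as |x| → ∞). At x* = 0, φ(0) = 0 and φ''(0) = 36. Laplace's method then gives
  I(n) ~ sqrt(2π / (n · φ''(0))) · e^(−n φ(0)) = sqrt(2π / (36n)) = sqrt(π/(18n)).
The 14 · x^4 term contributes only at subleading order (an O(1/n) relative correction).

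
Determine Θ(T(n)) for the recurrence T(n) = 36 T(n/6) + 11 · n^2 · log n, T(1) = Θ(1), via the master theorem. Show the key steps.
T(n) = Θ(n^2 · (log n)^2)

Here log_6 36 = 2 and f(n) = 11 · n^2 · log n = Θ(n^(log_6 36) · (log n)^1). This is the extended Case 2 of the master theorem (f matches the critical exponent up to log factors), giving T(n) = Θ(n^(log_6 36) · (log n)^(1+1)) = Θ(n^2 · (log n)^2).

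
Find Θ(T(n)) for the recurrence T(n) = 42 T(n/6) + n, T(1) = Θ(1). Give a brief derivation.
T(n) = Θ(n^(log_6 42))

Master theorem: compare f(n) = n to n^(log_6 42) where log_6 42 ≈ 2.086. Since 1 < log_6 42, we have f(n) = O(n^(log_6 42 − ε)) for some ε > 0 — Case 1. Hence T(n) = Θ(n^(log_6 42)).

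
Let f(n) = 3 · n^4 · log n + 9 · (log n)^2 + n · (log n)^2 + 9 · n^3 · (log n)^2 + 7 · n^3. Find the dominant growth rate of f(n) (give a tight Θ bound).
f(n) ∈ Θ(n^4 · log n)

Compare the terms by growth order. For large n, n^a · (log n)^b dominates n^a' · (log n)^b' iff a > a', or (a = a' and b > b'). Ranking the 5 terms shows the dominant one is 3 · n^4 · log n. Hence f(n) ∈ Θ(n^4 · log n).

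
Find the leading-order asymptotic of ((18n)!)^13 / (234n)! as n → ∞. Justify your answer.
((18n)!)^13/(234n)! ~ ((2π·18n)^(12/2) / sqrt(13)) · 13^(−13·18n)  →  0

Write N = 18n. Stirling: N! ~ sqrt(2π N)(N/e)^N and (13N)! ~ sqrt(2π·13N)·(13N/e)^(13N).
  (N!)^13/(13N)! ~ (2π N)^(13/2) (N/e)^(13N) / [sqrt(2π·13N) (13N/e)^(13N)]
     = (2π N)^(13/2) / sqrt(2π·13N) · (N/(13N))^(13N)
     = (2π N)^((13−1)/2) / sqrt(13) · 13^(−13N).
Since 13^13 > 1, the factor 13^(−13N) decays exponentially, so the ratio → 0. Substituting N = 18n gives the stated form.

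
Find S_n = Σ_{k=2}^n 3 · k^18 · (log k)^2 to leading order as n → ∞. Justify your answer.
S_n ~ 3 · n^19 · (log n)^2 / 19

By integral comparison, S_n = ∫_1^n 3 · x^18 · (log x)^2 dx + O(n^18 · (log n)^2). For the integral, the leading term of ∫_1^n x^18 (log x)^2 dx is n^19/19 · (log n)^2 (by repeated integration by parts; each step lowers the log-exponent and produces a relatively O(1/log n) correction). Hence S_n ~ 3 · n^19 · (log n)^2 / 19.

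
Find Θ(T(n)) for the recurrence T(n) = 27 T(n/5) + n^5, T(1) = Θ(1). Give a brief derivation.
T(n) = Θ(n^5)

log_5 27 ≈ 2.048. f(n) = n^5 dominates n^(log_5 27) since 5 > 2.048, and the regularity condition a·f(n/b) = 27·(n/5)^5 = (27/3125)·n^5 ≤ c·f(n) holds with c = 27/3125 ≈ 0.00864 < 1. So this is Case 3: T(n) = Θ(f(n)) = Θ(n^5).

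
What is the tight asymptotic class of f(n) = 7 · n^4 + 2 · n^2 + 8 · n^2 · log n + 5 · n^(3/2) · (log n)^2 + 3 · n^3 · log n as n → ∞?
f(n) ∈ Θ(n^4)

Compare the terms by growth order. For large n, n^a · (log n)^b dominates n^a' · (log n)^b' iff a > a', or (a = a' and b > b'). Ranking the 5 terms shows the dominant one is 7 · n^4. Hence f(n) ∈ Θ(n^4).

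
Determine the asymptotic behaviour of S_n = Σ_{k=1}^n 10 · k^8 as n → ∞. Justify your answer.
S_n ~ 10 · n^9 / 9

By integral comparison (Euler-Maclaurin), Σ_{k=1}^n 10 · k^8 = 10 · ∫_0^n x^8 dx + O(n^8) = 10 · n^9/9 + O(n^8). (Equivalently, Faulhaber's formula gives the same leading term.)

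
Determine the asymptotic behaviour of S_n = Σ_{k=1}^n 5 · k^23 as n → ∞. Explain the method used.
S_n ~ 5 · n^24 / 24

By integral comparison (Euler-Maclaurin), Σ_{k=1}^n 5 · k^23 = 5 · ∫_0^n x^23 dx + O(n^23) = 5 · n^24/24 + O(n^23). (Equivalently, Faulhaber's formula gives the same leading term.)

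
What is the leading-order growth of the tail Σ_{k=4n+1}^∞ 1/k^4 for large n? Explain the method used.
Σ_{k>4n} 1/k^4 ~ 1/(3 · (4n)^3)

Compare to the integral: ∫_{4n}^∞ x^(−4) dx = [−x^(−3)/3]_{4n}^∞ = 1/((4−1)·(4n)^3). Euler-Maclaurin then gives
  Σ_{k>4n} 1/k^4 = ∫_{4n}^∞ dx/x^4 − 1/(2·(4n)^4) + O(1/(4n)^5).
(Equivalently this is ζ(4) − Σ_{k≤4n} 1/k^4.)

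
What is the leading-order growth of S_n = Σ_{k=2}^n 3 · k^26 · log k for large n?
S_n ~ n^27 log n / 9 − n^27 / 243

By integral comparison, S_n = ∫_1^n 3 · x^26 · log x dx + O(n^26 · log n). For the integral, ∫ x^26 log x dx = n^27 log n / 27 − n^27/729 (integration by parts). Hence S_n ~ n^27 log n / 9 − n^27 / 243.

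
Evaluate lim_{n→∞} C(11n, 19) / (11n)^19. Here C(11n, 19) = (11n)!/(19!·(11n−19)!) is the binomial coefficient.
lim = 1/19! = 1/121645100408832000

With N = 11n → ∞: C(N, 19) / N^19 = [N(N−1)…(N−18)] / (19! · N^19) = (1/19!) · 1 · (1 − 1/(11n)) · … · (1 − 18/(11n)). Each factor → 1 as N → ∞, so the limit is 1/19! = 1/121645100408832000.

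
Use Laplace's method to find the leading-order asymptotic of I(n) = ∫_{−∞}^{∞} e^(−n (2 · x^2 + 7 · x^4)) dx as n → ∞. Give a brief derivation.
I(n) ~ sqrt(π/(2n))

φ(x) = 2 · x^2 + 7 · x^4 has its unique global minimum at x* = 0 (since φ'(x) = 4x + 28x^3 = 0 only at x = 0 for real x with both coefficients positive, and φ → ∞ as |x| → ∞). At x* = 0, φ(0) = 0 and φ''(0) = 4. Laplace's method then gives
  I(n) ~ sqrt(2π / (n · φ''(0))) · e^(−n φ(0)) = sqrt(2π / (4n)) = sqrt(π/(2n)).
The 7 · x^4 term contributes only at subleading order (an O(1/n) relative correction).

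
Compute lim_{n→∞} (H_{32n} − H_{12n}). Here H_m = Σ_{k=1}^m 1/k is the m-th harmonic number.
lim = ln(32/12) = ln(8/3)

Euler-Maclaurin gives H_m = ln m + γ + 1/(2m) + O(1/m^2). The γ and O(1/m) terms cancel in the difference:
  H_{32n} − H_{12n} = ln(32n) − ln(12n) + O(1/n) = ln(32/12) + O(1/n).
Hence the limit is ln(32/12) = ln(8/3).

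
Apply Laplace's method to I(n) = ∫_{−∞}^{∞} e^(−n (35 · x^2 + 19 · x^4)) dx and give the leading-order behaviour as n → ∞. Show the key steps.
I(n) ~ sqrt(π/(35n))

φ(x) = 35 · x^2 + 19 · x^4 has its unique global minimum at x* = 0 (since φ'(x) = 70x + 76x^3 = 0 only at x = 0 for real x with both coefficients positive, and φ → ∞ as |x| → ∞). At x* = 0, φ(0) = 0 and φ''(0) = 70. Laplace's method then gives
  I(n) ~ sqrt(2π / (n · φ''(0))) · e^(−n φ(0)) = sqrt(2π / (70n)) = sqrt(π/(35n)).
The 19 · x^4 term contributes only at subleading order (an O(1/n) relative correction).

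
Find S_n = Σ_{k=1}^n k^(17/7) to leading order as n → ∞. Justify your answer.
S_n ~ (7/24) · n^(24/7)

Integral comparison: Σ_{k=1}^n k^(17/7) = ∫_0^n x^(17/7) dx + O(n^(17/7)). The integral is n^(1 + 17/7) / (1 + 17/7) = n^((17+7)/7) / ((17+7)/7) = (7/24) · n^(24/7).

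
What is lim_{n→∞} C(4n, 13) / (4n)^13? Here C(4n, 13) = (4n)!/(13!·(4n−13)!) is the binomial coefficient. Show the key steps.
lim = 1/13! = 1/6227020800

With N = 4n → ∞: C(N, 13) / N^13 = [N(N−1)…(N−12)] / (13! · N^13) = (1/13!) · 1 · (1 − 1/(4n)) · … · (1 − 12/(4n)). Each factor → 1 as N → ∞, so the limit is 1/13! = 1/6227020800.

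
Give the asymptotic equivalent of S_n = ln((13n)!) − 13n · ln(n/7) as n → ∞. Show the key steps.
S_n ~ 13n · (ln 91 − 1) + O(ln n)

Stirling: ln((13n)!) = 13n ln(13n) − 13n + O(ln n).
  S_n = 13n ln(13n) − 13n − 13n ln(n/7) + O(ln n)
      = 13n ln(13n) − 13n ln n + 13n ln 7 − 13n + O(ln n)
      = 13n ln 13 + 13n ln 7 − 13n + O(ln n)
      = 13n (ln 91 − 1) + O(ln n).
Numerically ln(91) − 1 ≈ 3.5109.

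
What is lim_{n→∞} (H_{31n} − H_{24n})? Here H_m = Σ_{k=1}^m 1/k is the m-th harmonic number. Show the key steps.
lim = ln(31/24)

Euler-Maclaurin gives H_m = ln m + γ + 1/(2m) + O(1/m^2). The γ and O(1/m) terms cancel in the difference:
  H_{31n} − H_{24n} = ln(31n) − ln(24n) + O(1/n) = ln(31/24) + O(1/n).
Hence the limit is ln(31/24).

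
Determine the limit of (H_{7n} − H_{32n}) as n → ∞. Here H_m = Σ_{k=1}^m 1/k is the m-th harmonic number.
lim = ln(7/32)

Euler-Maclaurin gives H_m = ln m + γ + 1/(2m) + O(1/m^2). The γ and O(1/m) terms cancel in the difference:
  H_{7n} − H_{32n} = ln(7n) − ln(32n) + O(1/n) = ln(7/32) + O(1/n).
Hence the limit is ln(7/32).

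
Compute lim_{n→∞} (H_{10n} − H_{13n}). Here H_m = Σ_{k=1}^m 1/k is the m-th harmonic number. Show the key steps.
lim = ln(10/13)

Euler-Maclaurin gives H_m = ln m + γ + 1/(2m) + O(1/m^2). The γ and O(1/m) terms cancel in the difference:
  H_{10n} − H_{13n} = ln(10n) − ln(13n) + O(1/n) = ln(10/13) + O(1/n).
Hence the limit is ln(10/13).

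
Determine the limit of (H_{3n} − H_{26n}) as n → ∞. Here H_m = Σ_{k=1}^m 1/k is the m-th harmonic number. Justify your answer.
lim = ln(3/26)

Euler-Maclaurin gives H_m = ln m + γ + 1/(2m) + O(1/m^2). The γ and O(1/m) terms cancel in the difference:
  H_{3n} − H_{26n} = ln(3n) − ln(26n) + O(1/n) = ln(3/26) + O(1/n).
Hence the limit is ln(3/26).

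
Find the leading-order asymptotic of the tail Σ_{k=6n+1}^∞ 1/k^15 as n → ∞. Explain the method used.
Σ_{k>6n} 1/k^15 ~ 1/(14 · (6n)^14)

Compare to the integral: ∫_{6n}^∞ x^(−15) dx = [−x^(−14)/14]_{6n}^∞ = 1/((15−1)·(6n)^14). Euler-Maclaurin then gives
  Σ_{k>6n} 1/k^15 = ∫_{6n}^∞ dx/x^15 − 1/(2·(6n)^15) + O(1/(6n)^16).
(Equivalently this is ζ(15) − Σ_{k≤6n} 1/k^15.)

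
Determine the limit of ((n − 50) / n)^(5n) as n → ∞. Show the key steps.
lim = e^(−250)

Rewrite as (1 − 50/n)^(5n). By the standard limit (1 + x/n)^n → e^x, we have (1 − 50/n)^n → e^(−50), and raising to the 5th power gives e^(−250).
More precisely, ln[(1 − 50/n)^(5n)] = 5n · ln(1 − 50/n) = 5n · (-50/n + O(1/n^2)) = -250 + O(1/n) → -250.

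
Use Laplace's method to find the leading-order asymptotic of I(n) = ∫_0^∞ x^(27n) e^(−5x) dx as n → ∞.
I(n) ~ (sqrt(2π·27n) / 5) · (27n/(5e))^(27n)

Write the integrand as exp(27n ln x − 5x) and set f(x) = 27n ln x − 5x. Then f'(x) = 27n/x − 5 = 0 at x* = 27n/5, and f''(x*) = −27n/x*^2 = −5^2/(27n). Laplace's method (interior maximum) gives
  I(n) ~ e^(f(x*)) · sqrt(2π / |f''(x*)|)
        = exp(27n ln(27n/5) − 27n) · sqrt(2π · 27n / 5^2)
        = (27n/5)^(27n) e^(−27n) · sqrt(2π·27n) / 5
        = (sqrt(2π·27n) / 5) · (27n/(5e))^(27n).
This matches Γ(27n+1)/5^(27n+1) with Stirling applied to Γ.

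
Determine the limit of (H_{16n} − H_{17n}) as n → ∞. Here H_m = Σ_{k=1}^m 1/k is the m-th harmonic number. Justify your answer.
lim = ln(16/17)

Euler-Maclaurin gives H_m = ln m + γ + 1/(2m) + O(1/m^2). The γ and O(1/m) terms cancel in the difference:
  H_{16n} − H_{17n} = ln(16n) − ln(17n) + O(1/n) = ln(16/17) + O(1/n).
Hence the limit is ln(16/17).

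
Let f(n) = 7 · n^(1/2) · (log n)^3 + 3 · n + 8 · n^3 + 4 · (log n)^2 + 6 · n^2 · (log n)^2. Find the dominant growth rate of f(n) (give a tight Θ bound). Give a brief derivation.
f(n) ∈ Θ(n^3)

Compare the terms by growth order. For large n, n^a · (log n)^b dominates n^a' · (log n)^b' iff a > a', or (a = a' and b > b'). Ranking the 5 terms shows the dominant one is 8 · n^3. Hence f(n) ∈ Θ(n^3).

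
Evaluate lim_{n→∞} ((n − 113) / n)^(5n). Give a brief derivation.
lim = e^(−565)

Rewrite as (1 − 113/n)^(5n). By the standard limit (1 + x/n)^n → e^x, we have (1 − 113/n)^n → e^(−113), and raising to the 5th power gives e^(−565).
More precisely, ln[(1 − 113/n)^(5n)] = 5n · ln(1 − 113/n) = 5n · (-113/n + O(1/n^2)) = -565 + O(1/n) → -565.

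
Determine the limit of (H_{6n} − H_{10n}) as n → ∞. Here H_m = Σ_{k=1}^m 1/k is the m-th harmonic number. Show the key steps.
lim = ln(6/10) = ln(3/5)

Euler-Maclaurin gives H_m = ln m + γ + 1/(2m) + O(1/m^2). The γ and O(1/m) terms cancel in the difference:
  H_{6n} − H_{10n} = ln(6n) − ln(10n) + O(1/n) = ln(6/10) + O(1/n).
Hence the limit is ln(6/10) = ln(3/5).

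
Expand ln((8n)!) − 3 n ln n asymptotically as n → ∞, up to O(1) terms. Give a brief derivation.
ln((8n)!) − 3 n ln n = 5 n ln n + 8(ln 8 − 1) n + (1/2) ln(2π·8n) + O(1/n)

Stirling: ln((8n)!) = 8n ln(8n) − 8n + (1/2) ln(2π·8n) + O(1/n).
Expand 8n ln(8n) = 8n (ln n + ln 8) = 8n ln n + 8n ln 8.
Subtract 3n ln n: leading term is (8 − 3) n ln n = 5 n ln n. The next term is 8n ln 8 − 8n = 8(ln 8 − 1) n. Then the (1/2) ln(2π·8n) correction.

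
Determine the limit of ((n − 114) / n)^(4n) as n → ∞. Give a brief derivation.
lim = e^(−456)

Rewrite as (1 − 114/n)^(4n). By the standard limit (1 + x/n)^n → e^x, we have (1 − 114/n)^n → e^(−114), and raising to the 4th power gives e^(−456).
More precisely, ln[(1 − 114/n)^(4n)] = 4n · ln(1 − 114/n) = 4n · (-114/n + O(1/n^2)) = -456 + O(1/n) → -456.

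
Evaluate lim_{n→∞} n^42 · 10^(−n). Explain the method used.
lim = 0

Exponentials with base > 1 dominate every fixed polynomial: for any fixed c, n^c / 10^n → 0 as n → ∞ (e.g. by the ratio test, or by writing 10^n = e^(n ln 10) and noting e^(n ln 10) / n^c → ∞). Hence n^42 · 10^(−n) = n^42 / 10^n → 0.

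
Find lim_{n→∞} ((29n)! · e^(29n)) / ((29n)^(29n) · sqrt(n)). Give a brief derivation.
lim = sqrt(2π·29)

Stirling: (29n)! ~ sqrt(2π·29n) · (29n/e)^(29n). Hence
  (29n)! · e^(29n) / (29n)^(29n) ~ sqrt(2π·29n).
Dividing by sqrt(n): sqrt(2π·29n) / sqrt(n) = sqrt(2π·29) · n^((1−1)/2), so the limit is sqrt(2π·29).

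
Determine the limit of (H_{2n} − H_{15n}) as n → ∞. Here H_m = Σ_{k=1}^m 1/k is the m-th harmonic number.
lim = ln(2/15)

Euler-Maclaurin gives H_m = ln m + γ + 1/(2m) + O(1/m^2). The γ and O(1/m) terms cancel in the difference:
  H_{2n} − H_{15n} = ln(2n) − ln(15n) + O(1/n) = ln(2/15) + O(1/n).
Hence the limit is ln(2/15).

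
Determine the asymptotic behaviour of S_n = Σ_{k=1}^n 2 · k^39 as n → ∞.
S_n ~ n^40 / 20

By integral comparison (Euler-Maclaurin), Σ_{k=1}^n 2 · k^39 = 2 · ∫_0^n x^39 dx + O(n^39) = 2 · n^40/40 = n^40 / 20 + O(n^39). (Equivalently, Faulhaber's formula gives the same leading term.)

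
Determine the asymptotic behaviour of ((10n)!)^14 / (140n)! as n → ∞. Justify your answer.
((10n)!)^14/(140n)! ~ ((2π·10n)^(13/2) / sqrt(14)) · 14^(−14·10n)  →  0

Write N = 10n. Stirling: N! ~ sqrt(2π N)(N/e)^N and (14N)! ~ sqrt(2π·14N)·(14N/e)^(14N).
  (N!)^14/(14N)! ~ (2π N)^(14/2) (N/e)^(14N) / [sqrt(2π·14N) (14N/e)^(14N)]
     = (2π N)^(14/2) / sqrt(2π·14N) · (N/(14N))^(14N)
     = (2π N)^((14−1)/2) / sqrt(14) · 14^(−14N).
Since 14^14 > 1, the factor 14^(−14N) decays exponentially, so the ratio → 0. Substituting N = 10n gives the stated form.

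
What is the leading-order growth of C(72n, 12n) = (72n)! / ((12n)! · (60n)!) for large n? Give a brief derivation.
C(72n, 12n) ~ (46656/3125)^(12n) · sqrt(3/(5π·12n))

Write N = 12n. Apply Stirling to each factorial:
  (6N)! ~ sqrt(2π·6N) · (6N/e)^(6N),
  N! ~ sqrt(2π N) · (N/e)^N,
  (5N)! ~ sqrt(2π·5N) · (5N/e)^(5N).
The exponential factors combine to (6N)^(6N) / (N^N · (5N)^(5N)) = 6^(6N)/5^(5N) = (6^6/5^5)^N = (46656/3125)^N.
The square-root prefactors combine to sqrt(2π·6N) / (sqrt(2π N)·sqrt(2π·5N)) = sqrt(6 / (2π·5·N)) = sqrt(3/(5π·12n)).
Substituting N = 12n: C(72n, 12n) ~ (46656/3125)^(12n) · sqrt(3/(5π·12n)).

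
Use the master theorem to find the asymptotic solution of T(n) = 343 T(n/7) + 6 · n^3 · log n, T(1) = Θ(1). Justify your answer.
T(n) = Θ(n^3 · (log n)^2)

Here log_7 343 = 3 and f(n) = 6 · n^3 · log n = Θ(n^(log_7 343) · (log n)^1). This is the extended Case 2 of the master theorem (f matches the critical exponent up to log factors), giving T(n) = Θ(n^(log_7 343) · (log n)^(1+1)) = Θ(n^3 · (log n)^2).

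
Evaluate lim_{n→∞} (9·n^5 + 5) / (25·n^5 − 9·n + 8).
lim = 9/25

For large n the leading n^5 terms dominate both numerator and denominator. Dividing top and bottom by n^5, every other term tends to 0, leaving 9/25.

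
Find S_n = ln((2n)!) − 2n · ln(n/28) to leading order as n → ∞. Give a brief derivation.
S_n ~ 2n · (ln 56 − 1) + O(ln n)

Stirling: ln((2n)!) = 2n ln(2n) − 2n + O(ln n).
  S_n = 2n ln(2n) − 2n − 2n ln(n/28) + O(ln n)
      = 2n ln(2n) − 2n ln n + 2n ln 28 − 2n + O(ln n)
      = 2n ln 2 + 2n ln 28 − 2n + O(ln n)
      = 2n (ln 56 − 1) + O(ln n).
Numerically ln(56) − 1 ≈ 3.0254.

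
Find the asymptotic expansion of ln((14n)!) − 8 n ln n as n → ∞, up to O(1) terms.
ln((14n)!) − 8 n ln n = 6 n ln n + 14(ln 14 − 1) n + (1/2) ln(2π·14n) + O(1/n)

Stirling: ln((14n)!) = 14n ln(14n) − 14n + (1/2) ln(2π·14n) + O(1/n).
Expand 14n ln(14n) = 14n (ln n + ln 14) = 14n ln n + 14n ln 14.
Subtract 8n ln n: leading term is (14 − 8) n ln n = 6 n ln n. The next term is 14n ln 14 − 14n = 14(ln 14 − 1) n. Then the (1/2) ln(2π·14n) correction.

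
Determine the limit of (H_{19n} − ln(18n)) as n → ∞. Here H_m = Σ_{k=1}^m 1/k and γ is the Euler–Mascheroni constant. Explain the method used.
lim = ln(19/18) + γ

By Euler-Maclaurin, H_m = ln m + γ + O(1/m). So
  H_{19n} − ln(18n) = ln(19n) + γ − ln(18n) + O(1/n)
                       = ln(19/18) + γ + O(1/n).
Hence the limit is ln(19/18) + γ.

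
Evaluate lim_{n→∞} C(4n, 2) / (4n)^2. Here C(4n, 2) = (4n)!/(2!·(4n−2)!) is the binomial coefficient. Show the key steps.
lim = 1/2! = 1/2

With N = 4n → ∞: C(N, 2) / N^2 = [N(N−1)…(N−1)] / (2! · N^2) = (1/2!) · 1 · (1 − 1/(4n)). Each factor → 1 as N → ∞, so the limit is 1/2! = 1/2.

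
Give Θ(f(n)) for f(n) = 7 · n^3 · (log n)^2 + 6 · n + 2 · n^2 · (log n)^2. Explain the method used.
f(n) ∈ Θ(n^3 · (log n)^2)

Compare the terms by growth order. For large n, n^a · (log n)^b dominates n^a' · (log n)^b' iff a > a', or (a = a' and b > b'). Ranking the 3 terms shows the dominant one is 7 · n^3 · (log n)^2. Hence f(n) ∈ Θ(n^3 · (log n)^2).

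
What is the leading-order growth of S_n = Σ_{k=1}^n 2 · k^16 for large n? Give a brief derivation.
S_n ~ 2 · n^17 / 17

By integral comparison (Euler-Maclaurin), Σ_{k=1}^n 2 · k^16 = 2 · ∫_0^n x^16 dx + O(n^16) = 2 · n^17/17 + O(n^16). (Equivalently, Faulhaber's formula gives the same leading term.)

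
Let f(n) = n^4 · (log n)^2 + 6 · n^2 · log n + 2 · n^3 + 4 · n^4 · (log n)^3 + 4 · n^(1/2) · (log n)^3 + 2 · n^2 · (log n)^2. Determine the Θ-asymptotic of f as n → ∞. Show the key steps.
f(n) ∈ Θ(n^4 · (log n)^3)

Compare the terms by growth order. For large n, n^a · (log n)^b dominates n^a' · (log n)^b' iff a > a', or (a = a' and b > b'). Ranking the 6 terms shows the dominant one is 4 · n^4 · (log n)^3. Hence f(n) ∈ Θ(n^4 · (log n)^3).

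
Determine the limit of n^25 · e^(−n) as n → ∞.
lim = 0

Exponentials with base > 1 dominate every fixed polynomial: for any fixed c, n^c / e^n → 0 as n → ∞ (e.g. by the ratio test, or since e^n grows faster than any power of n). Hence n^25 · e^(−n) = n^25 / e^n → 0.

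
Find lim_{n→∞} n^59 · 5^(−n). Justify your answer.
lim = 0

Exponentials with base > 1 dominate every fixed polynomial: for any fixed c, n^c / 5^n → 0 as n → ∞ (e.g. by the ratio test, or by writing 5^n = e^(n ln 5) and noting e^(n ln 5) / n^c → ∞). Hence n^59 · 5^(−n) = n^59 / 5^n → 0.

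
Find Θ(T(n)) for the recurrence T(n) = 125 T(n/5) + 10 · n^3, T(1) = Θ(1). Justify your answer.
T(n) = Θ(n^3 log n)

log_5 125 = 3, and f(n) = 10 · n^3 = Θ(n^(log_5 125)). This is Case 2 of the master theorem: T(n) = Θ(f(n) · log n) = Θ(n^3 log n).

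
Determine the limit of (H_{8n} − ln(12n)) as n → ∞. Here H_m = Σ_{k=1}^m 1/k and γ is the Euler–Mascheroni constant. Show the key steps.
lim = ln(2/3) + γ

By Euler-Maclaurin, H_m = ln m + γ + O(1/m). So
  H_{8n} − ln(12n) = ln(8n) + γ − ln(12n) + O(1/n)
                       = ln(8/12) + γ + O(1/n).
Hence the limit is ln(8/12) + γ (= ln(2/3)).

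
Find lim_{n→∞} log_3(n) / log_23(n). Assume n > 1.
lim = ln(23) / ln(3) = log_3(23)

Change of base: log_3(n) = ln n / ln 3 and log_23(n) = ln n / ln 23. The ratio is (ln n / ln 3) · (ln 23 / ln n) = ln 23 / ln 3, a constant independent of n. So the limit is ln 23 / ln 3 = log_3(23).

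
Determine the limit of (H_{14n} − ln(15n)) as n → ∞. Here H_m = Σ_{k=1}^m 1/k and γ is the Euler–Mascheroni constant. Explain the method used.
lim = ln(14/15) + γ

By Euler-Maclaurin, H_m = ln m + γ + O(1/m). So
  H_{14n} − ln(15n) = ln(14n) + γ − ln(15n) + O(1/n)
                       = ln(14/15) + γ + O(1/n).
Hence the limit is ln(14/15) + γ.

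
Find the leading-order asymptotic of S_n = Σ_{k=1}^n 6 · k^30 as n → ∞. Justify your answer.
S_n ~ 6 · n^31 / 31

By integral comparison (Euler-Maclaurin), Σ_{k=1}^n 6 · k^30 = 6 · ∫_0^n x^30 dx + O(n^30) = 6 · n^31/31 + O(n^30). (Equivalently, Faulhaber's formula gives the same leading term.)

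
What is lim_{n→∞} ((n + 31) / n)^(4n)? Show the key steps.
lim = e^124

Rewrite as (1 + 31/n)^(4n). By the standard limit (1 + x/n)^n → e^x, we have (1 + 31/n)^n → e^31, and raising to the 4th power gives e^124.
More precisely, ln[(1 + 31/n)^(4n)] = 4n · ln(1 + 31/n) = 4n · (31/n + O(1/n^2)) = 124 + O(1/n) → 124.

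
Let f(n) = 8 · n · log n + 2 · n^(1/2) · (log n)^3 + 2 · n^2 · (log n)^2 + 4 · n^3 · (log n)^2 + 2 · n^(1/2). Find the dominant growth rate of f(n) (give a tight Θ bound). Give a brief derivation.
f(n) ∈ Θ(n^3 · (log n)^2)

Compare the terms by growth order. For large n, n^a · (log n)^b dominates n^a' · (log n)^b' iff a > a', or (a = a' and b > b'). Ranking the 5 terms shows the dominant one is 4 · n^3 · (log n)^2. Hence f(n) ∈ Θ(n^3 · (log n)^2).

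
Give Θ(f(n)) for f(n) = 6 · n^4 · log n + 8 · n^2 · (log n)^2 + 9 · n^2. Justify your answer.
f(n) ∈ Θ(n^4 · log n)

Compare the terms by growth order. For large n, n^a · (log n)^b dominates n^a' · (log n)^b' iff a > a', or (a = a' and b > b'). Ranking the 3 terms shows the dominant one is 6 · n^4 · log n. Hence f(n) ∈ Θ(n^4 · log n).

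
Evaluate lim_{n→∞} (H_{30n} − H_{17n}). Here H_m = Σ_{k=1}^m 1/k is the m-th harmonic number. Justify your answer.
lim = ln(30/17)

Euler-Maclaurin gives H_m = ln m + γ + 1/(2m) + O(1/m^2). The γ and O(1/m) terms cancel in the difference:
  H_{30n} − H_{17n} = ln(30n) − ln(17n) + O(1/n) = ln(30/17) + O(1/n).
Hence the limit is ln(30/17).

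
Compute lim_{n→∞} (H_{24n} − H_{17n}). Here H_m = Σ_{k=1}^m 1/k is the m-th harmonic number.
lim = ln(24/17)

Euler-Maclaurin gives H_m = ln m + γ + 1/(2m) + O(1/m^2). The γ and O(1/m) terms cancel in the difference:
  H_{24n} − H_{17n} = ln(24n) − ln(17n) + O(1/n) = ln(24/17) + O(1/n).
Hence the limit is ln(24/17).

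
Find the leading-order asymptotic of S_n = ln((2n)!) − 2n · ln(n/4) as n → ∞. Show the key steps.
S_n ~ 2n · (ln 8 − 1) + O(ln n)

Stirling: ln((2n)!) = 2n ln(2n) − 2n + O(ln n).
  S_n = 2n ln(2n) − 2n − 2n ln(n/4) + O(ln n)
      = 2n ln(2n) − 2n ln n + 2n ln 4 − 2n + O(ln n)
      = 2n ln 2 + 2n ln 4 − 2n + O(ln n)
      = 2n (ln 8 − 1) + O(ln n).
Numerically ln(8) − 1 ≈ 1.0794.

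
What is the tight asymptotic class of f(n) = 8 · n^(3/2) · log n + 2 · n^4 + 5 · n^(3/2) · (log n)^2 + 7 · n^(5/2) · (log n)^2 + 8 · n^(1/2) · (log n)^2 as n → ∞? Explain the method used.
f(n) ∈ Θ(n^4)

Compare the terms by growth order. For large n, n^a · (log n)^b dominates n^a' · (log n)^b' iff a > a', or (a = a' and b > b'). Ranking the 5 terms shows the dominant one is 2 · n^4. Hence f(n) ∈ Θ(n^4).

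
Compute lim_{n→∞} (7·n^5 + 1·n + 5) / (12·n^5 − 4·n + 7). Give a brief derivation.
lim = 7/12

For large n the leading n^5 terms dominate both numerator and denominator. Dividing top and bottom by n^5, every other term tends to 0, leaving 7/12.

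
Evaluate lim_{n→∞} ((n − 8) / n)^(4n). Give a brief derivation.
lim = e^(−32)

Rewrite as (1 − 8/n)^(4n). By the standard limit (1 + x/n)^n → e^x, we have (1 − 8/n)^n → e^(−8), and raising to the 4th power gives e^(−32).
More precisely, ln[(1 − 8/n)^(4n)] = 4n · ln(1 − 8/n) = 4n · (-8/n + O(1/n^2)) = -32 + O(1/n) → -32.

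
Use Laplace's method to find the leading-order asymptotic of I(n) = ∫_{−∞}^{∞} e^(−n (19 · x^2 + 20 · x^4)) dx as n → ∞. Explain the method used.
I(n) ~ sqrt(π/(19n))

φ(x) = 19 · x^2 + 20 · x^4 has its unique global minimum at x* = 0 (since φ'(x) = 38x + 80x^3 = 0 only at x = 0 for real x with both coefficients positive, and φ → ∞ as |x| → ∞). At x* = 0, φ(0) = 0 and φ''(0) = 38. Laplace's method then gives
  I(n) ~ sqrt(2π / (n · φ''(0))) · e^(−n φ(0)) = sqrt(2π / (38n)) = sqrt(π/(19n)).
The 20 · x^4 term contributes only at subleading order (an O(1/n) relative correction).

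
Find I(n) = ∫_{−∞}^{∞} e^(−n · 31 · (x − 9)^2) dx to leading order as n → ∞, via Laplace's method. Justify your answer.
I(n) = sqrt(π/(31n))

Here φ(x) = 31 · (x − 9)^2 has its unique minimum at x* = 9 with φ(x*) = 0 and φ''(x*) = 62. Laplace's method gives
  I(n) ~ e^(−n φ(x*)) · sqrt(2π / (n · φ''(x*))) = sqrt(2π / (62n)) = sqrt(π/(31n)).
This is exact: substituting u = (x − 9)·sqrt(31n) gives I(n) = (1/sqrt(31n)) ∫_{−∞}^{∞} e^(−u^2) du = sqrt(π/(31n)).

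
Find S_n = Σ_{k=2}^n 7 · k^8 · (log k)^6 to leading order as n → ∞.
S_n ~ 7 · n^9 · (log n)^6 / 9

By integral comparison, S_n = ∫_1^n 7 · x^8 · (log x)^6 dx + O(n^8 · (log n)^6). For the integral, the leading term of ∫_1^n x^8 (log x)^6 dx is n^9/9 · (log n)^6 (by repeated integration by parts; each step lowers the log-exponent and produces a relatively O(1/log n) correction). Hence S_n ~ 7 · n^9 · (log n)^6 / 9.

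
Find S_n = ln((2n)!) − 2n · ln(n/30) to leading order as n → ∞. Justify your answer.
S_n ~ 2n · (ln 60 − 1) + O(ln n)

Stirling: ln((2n)!) = 2n ln(2n) − 2n + O(ln n).
  S_n = 2n ln(2n) − 2n − 2n ln(n/30) + O(ln n)
      = 2n ln(2n) − 2n ln n + 2n ln 30 − 2n + O(ln n)
      = 2n ln 2 + 2n ln 30 − 2n + O(ln n)
      = 2n (ln 60 − 1) + O(ln n).
Numerically ln(60) − 1 ≈ 3.0943.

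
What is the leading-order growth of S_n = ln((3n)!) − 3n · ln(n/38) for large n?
S_n ~ 3n · (ln 114 − 1) + O(ln n)

Stirling: ln((3n)!) = 3n ln(3n) − 3n + O(ln n).
  S_n = 3n ln(3n) − 3n − 3n ln(n/38) + O(ln n)
      = 3n ln(3n) − 3n ln n + 3n ln 38 − 3n + O(ln n)
      = 3n ln 3 + 3n ln 38 − 3n + O(ln n)
      = 3n (ln 114 − 1) + O(ln n).
Numerically ln(114) − 1 ≈ 3.7362.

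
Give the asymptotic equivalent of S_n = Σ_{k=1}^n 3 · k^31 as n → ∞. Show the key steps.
S_n ~ 3 · n^32 / 32

By integral comparison (Euler-Maclaurin), Σ_{k=1}^n 3 · k^31 = 3 · ∫_0^n x^31 dx + O(n^31) = 3 · n^32/32 + O(n^31). (Equivalently, Faulhaber's formula gives the same leading term.)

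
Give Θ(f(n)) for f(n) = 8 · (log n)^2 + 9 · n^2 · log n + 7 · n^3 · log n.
f(n) ∈ Θ(n^3 · log n)

Compare the terms by growth order. For large n, n^a · (log n)^b dominates n^a' · (log n)^b' iff a > a', or (a = a' and b > b'). Ranking the 3 terms shows the dominant one is 7 · n^3 · log n. Hence f(n) ∈ Θ(n^3 · log n).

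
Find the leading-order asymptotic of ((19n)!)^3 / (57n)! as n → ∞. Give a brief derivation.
((19n)!)^3/(57n)! ~ ((2π·19n)^(2/2) / sqrt(3)) · 3^(−3·19n)  →  0

Write N = 19n. Stirling: N! ~ sqrt(2π N)(N/e)^N and (3N)! ~ sqrt(2π·3N)·(3N/e)^(3N).
  (N!)^3/(3N)! ~ (2π N)^(3/2) (N/e)^(3N) / [sqrt(2π·3N) (3N/e)^(3N)]
     = (2π N)^(3/2) / sqrt(2π·3N) · (N/(3N))^(3N)
     = (2π N)^((3−1)/2) / sqrt(3) · 3^(−3N).
Since 3^3 > 1, the factor 3^(−3N) decays exponentially, so the ratio → 0. Substituting N = 19n gives the stated form.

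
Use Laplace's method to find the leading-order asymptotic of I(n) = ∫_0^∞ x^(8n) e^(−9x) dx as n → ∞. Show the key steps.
I(n) ~ (sqrt(2π·8n) / 9) · (8n/(9e))^(8n)

Write the integrand as exp(8n ln x − 9x) and set f(x) = 8n ln x − 9x. Then f'(x) = 8n/x − 9 = 0 at x* = 8n/9, and f''(x*) = −8n/x*^2 = −9^2/(8n). Laplace's method (interior maximum) gives
  I(n) ~ e^(f(x*)) · sqrt(2π / |f''(x*)|)
        = exp(8n ln(8n/9) − 8n) · sqrt(2π · 8n / 9^2)
        = (8n/9)^(8n) e^(−8n) · sqrt(2π·8n) / 9
        = (sqrt(2π·8n) / 9) · (8n/(9e))^(8n).
This matches Γ(8n+1)/9^(8n+1) with Stirling applied to Γ.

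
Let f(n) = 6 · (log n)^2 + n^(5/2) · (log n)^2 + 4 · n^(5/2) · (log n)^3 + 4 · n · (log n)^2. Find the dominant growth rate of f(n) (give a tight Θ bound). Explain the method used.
f(n) ∈ Θ(n^(5/2) · (log n)^3)

Compare the terms by growth order. For large n, n^a · (log n)^b dominates n^a' · (log n)^b' iff a > a', or (a = a' and b > b'). Ranking the 4 terms shows the dominant one is 4 · n^(5/2) · (log n)^3. Hence f(n) ∈ Θ(n^(5/2) · (log n)^3).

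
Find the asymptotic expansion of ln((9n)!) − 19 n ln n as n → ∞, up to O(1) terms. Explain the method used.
ln((9n)!) − 19 n ln n = −10 n ln n + 9(ln 9 − 1) n + (1/2) ln(2π·9n) + O(1/n)

Stirling: ln((9n)!) = 9n ln(9n) − 9n + (1/2) ln(2π·9n) + O(1/n).
Expand 9n ln(9n) = 9n (ln n + ln 9) = 9n ln n + 9n ln 9.
Subtract 19n ln n: leading term is (9 − 19) n ln n = −10 n ln n. The next term is 9n ln 9 − 9n = 9(ln 9 − 1) n. Then the (1/2) ln(2π·9n) correction.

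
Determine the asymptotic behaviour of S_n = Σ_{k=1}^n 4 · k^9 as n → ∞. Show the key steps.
S_n ~ 2 · n^10 / 5

By integral comparison (Euler-Maclaurin), Σ_{k=1}^n 4 · k^9 = 4 · ∫_0^n x^9 dx + O(n^9) = 4 · n^10/10 = 2 · n^10 / 5 + O(n^9). (Equivalently, Faulhaber's formula gives the same leading term.)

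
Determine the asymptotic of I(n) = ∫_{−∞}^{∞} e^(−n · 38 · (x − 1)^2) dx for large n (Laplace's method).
I(n) = sqrt(π/(38n))

Here φ(x) = 38 · (x − 1)^2 has its unique minimum at x* = 1 with φ(x*) = 0 and φ''(x*) = 76. Laplace's method gives
  I(n) ~ e^(−n φ(x*)) · sqrt(2π / (n · φ''(x*))) = sqrt(2π / (76n)) = sqrt(π/(38n)).
This is exact: substituting u = (x − 1)·sqrt(38n) gives I(n) = (1/sqrt(38n)) ∫_{−∞}^{∞} e^(−u^2) du = sqrt(π/(38n)).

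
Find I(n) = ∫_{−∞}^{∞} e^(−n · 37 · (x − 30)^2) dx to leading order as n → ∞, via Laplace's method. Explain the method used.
I(n) = sqrt(π/(37n))

Here φ(x) = 37 · (x − 30)^2 has its unique minimum at x* = 30 with φ(x*) = 0 and φ''(x*) = 74. Laplace's method gives
  I(n) ~ e^(−n φ(x*)) · sqrt(2π / (n · φ''(x*))) = sqrt(2π / (74n)) = sqrt(π/(37n)).
This is exact: substituting u = (x − 30)·sqrt(37n) gives I(n) = (1/sqrt(37n)) ∫_{−∞}^{∞} e^(−u^2) du = sqrt(π/(37n)).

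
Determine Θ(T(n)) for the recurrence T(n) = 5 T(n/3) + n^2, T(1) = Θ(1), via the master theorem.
T(n) = Θ(n^2)

log_3 5 ≈ 1.465. f(n) = n^2 dominates n^(log_3 5) since 2 > 1.465, and the regularity condition a·f(n/b) = 5·(n/3)^2 = (5/9)·n^2 ≤ c·f(n) holds with c = 5/9 ≈ 0.556 < 1. So this is Case 3: T(n) = Θ(f(n)) = Θ(n^2).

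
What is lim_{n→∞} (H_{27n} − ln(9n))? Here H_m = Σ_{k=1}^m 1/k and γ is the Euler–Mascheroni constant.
lim = ln 3 + γ

By Euler-Maclaurin, H_m = ln m + γ + O(1/m). So
  H_{27n} − ln(9n) = ln(27n) + γ − ln(9n) + O(1/n)
                       = ln(27/9) + γ + O(1/n).
Hence the limit is ln(27/9) + γ (= ln 3).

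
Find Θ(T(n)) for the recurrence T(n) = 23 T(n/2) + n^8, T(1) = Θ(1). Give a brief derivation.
T(n) = Θ(n^8)

log_2 23 ≈ 4.524. f(n) = n^8 dominates n^(log_2 23) since 8 > 4.524, and the regularity condition a·f(n/b) = 23·(n/2)^8 = (23/256)·n^8 ≤ c·f(n) holds with c = 23/256 ≈ 0.0898 < 1. So this is Case 3: T(n) = Θ(f(n)) = Θ(n^8).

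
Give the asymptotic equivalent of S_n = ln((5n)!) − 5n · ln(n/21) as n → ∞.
S_n ~ 5n · (ln 105 − 1) + O(ln n)

Stirling: ln((5n)!) = 5n ln(5n) − 5n + O(ln n).
  S_n = 5n ln(5n) − 5n − 5n ln(n/21) + O(ln n)
      = 5n ln(5n) − 5n ln n + 5n ln 21 − 5n + O(ln n)
      = 5n ln 5 + 5n ln 21 − 5n + O(ln n)
      = 5n (ln 105 − 1) + O(ln n).
Numerically ln(105) − 1 ≈ 3.6540.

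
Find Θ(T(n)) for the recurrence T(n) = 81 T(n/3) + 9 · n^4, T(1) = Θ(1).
T(n) = Θ(n^4 log n)

log_3 81 = 4, and f(n) = 9 · n^4 = Θ(n^(log_3 81)). This is Case 2 of the master theorem: T(n) = Θ(f(n) · log n) = Θ(n^4 log n).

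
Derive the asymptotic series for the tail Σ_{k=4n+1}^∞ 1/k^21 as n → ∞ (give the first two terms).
Σ_{k>4n} 1/k^21 = 1/(20 · (4n)^20) − 1/(2 · (4n)^21) + O(1/(4n)^22)

Compare to the integral: ∫_{4n}^∞ x^(−21) dx = [−x^(−20)/20]_{4n}^∞ = 1/((21−1)·(4n)^20). The Euler-Maclaurin correction adds −f(4n)/2 = −1/(2·(4n)^21). Euler-Maclaurin then gives
  Σ_{k>4n} 1/k^21 = ∫_{4n}^∞ dx/x^21 − 1/(2·(4n)^21) + O(1/(4n)^22).
(Equivalently this is ζ(21) − Σ_{k≤4n} 1/k^21.)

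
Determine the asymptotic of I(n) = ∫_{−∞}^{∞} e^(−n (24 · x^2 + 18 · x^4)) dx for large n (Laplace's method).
I(n) ~ sqrt(π/(24n))

φ(x) = 24 · x^2 + 18 · x^4 has its unique global minimum at x* = 0 (since φ'(x) = 48x + 72x^3 = 0 only at x = 0 for real x with both coefficients positive, and φ → ∞ as |x| → ∞). At x* = 0, φ(0) = 0 and φ''(0) = 48. Laplace's method then gives
  I(n) ~ sqrt(2π / (n · φ''(0))) · e^(−n φ(0)) = sqrt(2π / (48n)) = sqrt(π/(24n)).
The 18 · x^4 term contributes only at subleading order (an O(1/n) relative correction).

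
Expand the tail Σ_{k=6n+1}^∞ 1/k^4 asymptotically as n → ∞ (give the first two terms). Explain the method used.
Σ_{k>6n} 1/k^4 = 1/(3 · (6n)^3) − 1/(2 · (6n)^4) + O(1/(6n)^5)

Compare to the integral: ∫_{6n}^∞ x^(−4) dx = [−x^(−3)/3]_{6n}^∞ = 1/((4−1)·(6n)^3). The Euler-Maclaurin correction adds −f(6n)/2 = −1/(2·(6n)^4). Euler-Maclaurin then gives
  Σ_{k>6n} 1/k^4 = ∫_{6n}^∞ dx/x^4 − 1/(2·(6n)^4) + O(1/(6n)^5).
(Equivalently this is ζ(4) − Σ_{k≤6n} 1/k^4.)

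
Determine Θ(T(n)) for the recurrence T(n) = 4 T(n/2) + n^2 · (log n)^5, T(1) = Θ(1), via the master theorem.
T(n) = Θ(n^2 · (log n)^6)

Here log_2 4 = 2 and f(n) = n^2 · (log n)^5 = Θ(n^(log_2 4) · (log n)^5). This is the extended Case 2 of the master theorem (f matches the critical exponent up to log factors), giving T(n) = Θ(n^(log_2 4) · (log n)^(5+1)) = Θ(n^2 · (log n)^6).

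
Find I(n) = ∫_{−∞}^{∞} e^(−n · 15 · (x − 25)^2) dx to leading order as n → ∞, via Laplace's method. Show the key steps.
I(n) = sqrt(π/(15n))

Here φ(x) = 15 · (x − 25)^2 has its unique minimum at x* = 25 with φ(x*) = 0 and φ''(x*) = 30. Laplace's method gives
  I(n) ~ e^(−n φ(x*)) · sqrt(2π / (n · φ''(x*))) = sqrt(2π / (30n)) = sqrt(π/(15n)).
This is exact: substituting u = (x − 25)·sqrt(15n) gives I(n) = (1/sqrt(15n)) ∫_{−∞}^{∞} e^(−u^2) du = sqrt(π/(15n)).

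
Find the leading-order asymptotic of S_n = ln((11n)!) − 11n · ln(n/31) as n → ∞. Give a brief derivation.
S_n ~ 11n · (ln 341 − 1) + O(ln n)

Stirling: ln((11n)!) = 11n ln(11n) − 11n + O(ln n).
  S_n = 11n ln(11n) − 11n − 11n ln(n/31) + O(ln n)
      = 11n ln(11n) − 11n ln n + 11n ln 31 − 11n + O(ln n)
      = 11n ln 11 + 11n ln 31 − 11n + O(ln n)
      = 11n (ln 341 − 1) + O(ln n).
Numerically ln(341) − 1 ≈ 4.8319.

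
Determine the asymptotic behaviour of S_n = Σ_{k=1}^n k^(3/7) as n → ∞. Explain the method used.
S_n ~ (7/10) · n^(10/7)

Integral comparison: Σ_{k=1}^n k^(3/7) = ∫_0^n x^(3/7) dx + O(n^(3/7)). The integral is n^(1 + 3/7) / (1 + 3/7) = n^((3+7)/7) / ((3+7)/7) = (7/10) · n^(10/7).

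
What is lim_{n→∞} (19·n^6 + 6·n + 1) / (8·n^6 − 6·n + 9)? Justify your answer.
lim = 19/8

For large n the leading n^6 terms dominate both numerator and denominator. Dividing top and bottom by n^6, every other term tends to 0, leaving 19/8.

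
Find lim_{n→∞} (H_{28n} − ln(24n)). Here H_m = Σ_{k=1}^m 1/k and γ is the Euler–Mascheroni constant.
lim = ln(7/6) + γ

By Euler-Maclaurin, H_m = ln m + γ + O(1/m). So
  H_{28n} − ln(24n) = ln(28n) + γ − ln(24n) + O(1/n)
                       = ln(28/24) + γ + O(1/n).
Hence the limit is ln(28/24) + γ (= ln(7/6)).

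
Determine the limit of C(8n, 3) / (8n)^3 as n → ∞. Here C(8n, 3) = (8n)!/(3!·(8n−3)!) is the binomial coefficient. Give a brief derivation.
lim = 1/3! = 1/6

With N = 8n → ∞: C(N, 3) / N^3 = [N(N−1)…(N−2)] / (3! · N^3) = (1/3!) · 1 · (1 − 1/(8n)) · (1 − 2/(8n)). Each factor → 1 as N → ∞, so the limit is 1/3! = 1/6.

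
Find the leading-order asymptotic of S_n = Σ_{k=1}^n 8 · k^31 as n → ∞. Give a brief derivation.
S_n ~ n^32 / 4

By integral comparison (Euler-Maclaurin), Σ_{k=1}^n 8 · k^31 = 8 · ∫_0^n x^31 dx + O(n^31) = 8 · n^32/32 = n^32 / 4 + O(n^31). (Equivalently, Faulhaber's formula gives the same leading term.)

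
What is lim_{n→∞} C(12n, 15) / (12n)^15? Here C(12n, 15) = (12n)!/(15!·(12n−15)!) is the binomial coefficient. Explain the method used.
lim = 1/15! = 1/1307674368000

With N = 12n → ∞: C(N, 15) / N^15 = [N(N−1)…(N−14)] / (15! · N^15) = (1/15!) · 1 · (1 − 1/(12n)) · … · (1 − 14/(12n)). Each factor → 1 as N → ∞, so the limit is 1/15! = 1/1307674368000.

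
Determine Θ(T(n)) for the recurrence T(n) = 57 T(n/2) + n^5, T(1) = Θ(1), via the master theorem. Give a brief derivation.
T(n) = Θ(n^(log_2 57))

Master theorem: compare f(n) = n^5 to n^(log_2 57) where log_2 57 ≈ 5.833. Since 5 < log_2 57, we have f(n) = O(n^(log_2 57 − ε)) for some ε > 0 — Case 1. Hence T(n) = Θ(n^(log_2 57)).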